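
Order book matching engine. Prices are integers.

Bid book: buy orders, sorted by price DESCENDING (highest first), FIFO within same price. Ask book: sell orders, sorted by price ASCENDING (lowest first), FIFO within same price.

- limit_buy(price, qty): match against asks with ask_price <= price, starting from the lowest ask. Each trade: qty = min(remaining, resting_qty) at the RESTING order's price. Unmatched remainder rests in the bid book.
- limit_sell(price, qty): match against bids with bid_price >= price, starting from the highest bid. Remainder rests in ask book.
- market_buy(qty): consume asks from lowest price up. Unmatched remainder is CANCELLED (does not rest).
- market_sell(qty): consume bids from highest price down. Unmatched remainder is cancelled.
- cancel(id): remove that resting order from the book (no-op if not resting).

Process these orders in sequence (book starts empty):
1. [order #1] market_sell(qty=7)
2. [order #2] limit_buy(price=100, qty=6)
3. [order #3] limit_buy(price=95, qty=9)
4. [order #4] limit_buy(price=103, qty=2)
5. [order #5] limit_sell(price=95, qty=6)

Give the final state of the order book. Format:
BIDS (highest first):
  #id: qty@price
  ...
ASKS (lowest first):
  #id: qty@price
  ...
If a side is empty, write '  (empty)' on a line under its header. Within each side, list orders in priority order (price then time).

After op 1 [order #1] market_sell(qty=7): fills=none; bids=[-] asks=[-]
After op 2 [order #2] limit_buy(price=100, qty=6): fills=none; bids=[#2:6@100] asks=[-]
After op 3 [order #3] limit_buy(price=95, qty=9): fills=none; bids=[#2:6@100 #3:9@95] asks=[-]
After op 4 [order #4] limit_buy(price=103, qty=2): fills=none; bids=[#4:2@103 #2:6@100 #3:9@95] asks=[-]
After op 5 [order #5] limit_sell(price=95, qty=6): fills=#4x#5:2@103 #2x#5:4@100; bids=[#2:2@100 #3:9@95] asks=[-]

Answer: BIDS (highest first):
  #2: 2@100
  #3: 9@95
ASKS (lowest first):
  (empty)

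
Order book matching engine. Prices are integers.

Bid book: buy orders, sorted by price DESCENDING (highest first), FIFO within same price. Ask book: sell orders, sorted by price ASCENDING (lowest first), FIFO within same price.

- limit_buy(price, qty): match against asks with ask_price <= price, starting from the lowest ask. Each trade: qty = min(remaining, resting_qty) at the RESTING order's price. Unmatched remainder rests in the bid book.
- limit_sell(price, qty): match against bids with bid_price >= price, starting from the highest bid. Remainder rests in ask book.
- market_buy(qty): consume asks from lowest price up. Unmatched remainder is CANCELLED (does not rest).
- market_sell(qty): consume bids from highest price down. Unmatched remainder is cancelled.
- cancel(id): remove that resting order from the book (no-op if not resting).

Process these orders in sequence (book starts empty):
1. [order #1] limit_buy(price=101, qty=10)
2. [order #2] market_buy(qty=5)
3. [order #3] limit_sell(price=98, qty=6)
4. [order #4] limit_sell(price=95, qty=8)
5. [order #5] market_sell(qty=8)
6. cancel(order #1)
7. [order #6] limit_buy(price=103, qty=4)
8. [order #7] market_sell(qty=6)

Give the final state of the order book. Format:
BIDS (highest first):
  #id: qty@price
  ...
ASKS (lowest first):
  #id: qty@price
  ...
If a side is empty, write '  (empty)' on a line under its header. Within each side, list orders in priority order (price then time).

Answer: BIDS (highest first):
  (empty)
ASKS (lowest first):
  (empty)

Derivation:
After op 1 [order #1] limit_buy(price=101, qty=10): fills=none; bids=[#1:10@101] asks=[-]
After op 2 [order #2] market_buy(qty=5): fills=none; bids=[#1:10@101] asks=[-]
After op 3 [order #3] limit_sell(price=98, qty=6): fills=#1x#3:6@101; bids=[#1:4@101] asks=[-]
After op 4 [order #4] limit_sell(price=95, qty=8): fills=#1x#4:4@101; bids=[-] asks=[#4:4@95]
After op 5 [order #5] market_sell(qty=8): fills=none; bids=[-] asks=[#4:4@95]
After op 6 cancel(order #1): fills=none; bids=[-] asks=[#4:4@95]
After op 7 [order #6] limit_buy(price=103, qty=4): fills=#6x#4:4@95; bids=[-] asks=[-]
After op 8 [order #7] market_sell(qty=6): fills=none; bids=[-] asks=[-]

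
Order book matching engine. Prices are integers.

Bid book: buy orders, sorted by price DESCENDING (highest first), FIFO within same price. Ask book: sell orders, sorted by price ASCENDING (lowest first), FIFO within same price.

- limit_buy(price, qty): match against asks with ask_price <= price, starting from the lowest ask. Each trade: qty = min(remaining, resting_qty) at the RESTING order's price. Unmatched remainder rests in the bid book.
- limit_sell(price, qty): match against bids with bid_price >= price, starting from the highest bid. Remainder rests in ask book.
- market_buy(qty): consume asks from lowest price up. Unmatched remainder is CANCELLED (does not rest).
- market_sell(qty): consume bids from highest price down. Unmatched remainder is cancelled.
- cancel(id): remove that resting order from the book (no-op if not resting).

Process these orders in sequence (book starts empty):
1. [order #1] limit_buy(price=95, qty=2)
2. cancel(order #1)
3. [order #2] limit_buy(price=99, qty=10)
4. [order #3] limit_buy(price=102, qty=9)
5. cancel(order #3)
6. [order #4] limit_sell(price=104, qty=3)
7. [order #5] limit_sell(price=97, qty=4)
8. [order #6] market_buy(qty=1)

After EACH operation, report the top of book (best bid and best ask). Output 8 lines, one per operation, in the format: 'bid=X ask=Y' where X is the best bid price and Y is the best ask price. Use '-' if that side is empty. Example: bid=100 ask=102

After op 1 [order #1] limit_buy(price=95, qty=2): fills=none; bids=[#1:2@95] asks=[-]
After op 2 cancel(order #1): fills=none; bids=[-] asks=[-]
After op 3 [order #2] limit_buy(price=99, qty=10): fills=none; bids=[#2:10@99] asks=[-]
After op 4 [order #3] limit_buy(price=102, qty=9): fills=none; bids=[#3:9@102 #2:10@99] asks=[-]
After op 5 cancel(order #3): fills=none; bids=[#2:10@99] asks=[-]
After op 6 [order #4] limit_sell(price=104, qty=3): fills=none; bids=[#2:10@99] asks=[#4:3@104]
After op 7 [order #5] limit_sell(price=97, qty=4): fills=#2x#5:4@99; bids=[#2:6@99] asks=[#4:3@104]
After op 8 [order #6] market_buy(qty=1): fills=#6x#4:1@104; bids=[#2:6@99] asks=[#4:2@104]

Answer: bid=95 ask=-
bid=- ask=-
bid=99 ask=-
bid=102 ask=-
bid=99 ask=-
bid=99 ask=104
bid=99 ask=104
bid=99 ask=104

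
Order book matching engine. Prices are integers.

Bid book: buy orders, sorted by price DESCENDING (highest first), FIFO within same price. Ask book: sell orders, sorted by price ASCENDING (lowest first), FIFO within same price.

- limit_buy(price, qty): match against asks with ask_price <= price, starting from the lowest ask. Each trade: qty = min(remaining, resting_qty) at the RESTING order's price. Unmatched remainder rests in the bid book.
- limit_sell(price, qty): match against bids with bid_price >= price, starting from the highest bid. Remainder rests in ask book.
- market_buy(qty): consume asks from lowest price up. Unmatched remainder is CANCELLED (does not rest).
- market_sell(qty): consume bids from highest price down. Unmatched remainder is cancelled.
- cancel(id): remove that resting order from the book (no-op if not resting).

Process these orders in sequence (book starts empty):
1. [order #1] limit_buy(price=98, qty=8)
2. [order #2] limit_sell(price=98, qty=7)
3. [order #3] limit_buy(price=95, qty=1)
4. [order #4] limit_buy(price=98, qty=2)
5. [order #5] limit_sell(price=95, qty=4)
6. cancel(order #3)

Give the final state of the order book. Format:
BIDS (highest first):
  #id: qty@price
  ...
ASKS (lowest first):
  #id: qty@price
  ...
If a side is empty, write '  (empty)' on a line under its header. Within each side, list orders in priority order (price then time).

After op 1 [order #1] limit_buy(price=98, qty=8): fills=none; bids=[#1:8@98] asks=[-]
After op 2 [order #2] limit_sell(price=98, qty=7): fills=#1x#2:7@98; bids=[#1:1@98] asks=[-]
After op 3 [order #3] limit_buy(price=95, qty=1): fills=none; bids=[#1:1@98 #3:1@95] asks=[-]
After op 4 [order #4] limit_buy(price=98, qty=2): fills=none; bids=[#1:1@98 #4:2@98 #3:1@95] asks=[-]
After op 5 [order #5] limit_sell(price=95, qty=4): fills=#1x#5:1@98 #4x#5:2@98 #3x#5:1@95; bids=[-] asks=[-]
After op 6 cancel(order #3): fills=none; bids=[-] asks=[-]

Answer: BIDS (highest first):
  (empty)
ASKS (lowest first):
  (empty)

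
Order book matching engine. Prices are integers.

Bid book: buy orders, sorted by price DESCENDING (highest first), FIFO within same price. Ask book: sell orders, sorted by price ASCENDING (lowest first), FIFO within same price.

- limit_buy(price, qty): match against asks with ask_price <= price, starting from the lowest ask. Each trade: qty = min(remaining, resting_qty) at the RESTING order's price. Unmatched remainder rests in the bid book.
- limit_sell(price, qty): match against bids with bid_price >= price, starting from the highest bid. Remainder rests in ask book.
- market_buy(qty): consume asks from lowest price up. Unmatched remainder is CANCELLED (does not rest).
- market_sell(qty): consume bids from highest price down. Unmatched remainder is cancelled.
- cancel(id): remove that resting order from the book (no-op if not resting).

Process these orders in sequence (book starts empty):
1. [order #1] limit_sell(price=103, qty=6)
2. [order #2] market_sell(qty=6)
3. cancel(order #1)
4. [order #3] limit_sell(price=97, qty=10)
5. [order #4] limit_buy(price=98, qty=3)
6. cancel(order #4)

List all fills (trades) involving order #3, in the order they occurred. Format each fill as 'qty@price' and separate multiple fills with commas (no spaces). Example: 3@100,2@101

Answer: 3@97

Derivation:
After op 1 [order #1] limit_sell(price=103, qty=6): fills=none; bids=[-] asks=[#1:6@103]
After op 2 [order #2] market_sell(qty=6): fills=none; bids=[-] asks=[#1:6@103]
After op 3 cancel(order #1): fills=none; bids=[-] asks=[-]
After op 4 [order #3] limit_sell(price=97, qty=10): fills=none; bids=[-] asks=[#3:10@97]
After op 5 [order #4] limit_buy(price=98, qty=3): fills=#4x#3:3@97; bids=[-] asks=[#3:7@97]
After op 6 cancel(order #4): fills=none; bids=[-] asks=[#3:7@97]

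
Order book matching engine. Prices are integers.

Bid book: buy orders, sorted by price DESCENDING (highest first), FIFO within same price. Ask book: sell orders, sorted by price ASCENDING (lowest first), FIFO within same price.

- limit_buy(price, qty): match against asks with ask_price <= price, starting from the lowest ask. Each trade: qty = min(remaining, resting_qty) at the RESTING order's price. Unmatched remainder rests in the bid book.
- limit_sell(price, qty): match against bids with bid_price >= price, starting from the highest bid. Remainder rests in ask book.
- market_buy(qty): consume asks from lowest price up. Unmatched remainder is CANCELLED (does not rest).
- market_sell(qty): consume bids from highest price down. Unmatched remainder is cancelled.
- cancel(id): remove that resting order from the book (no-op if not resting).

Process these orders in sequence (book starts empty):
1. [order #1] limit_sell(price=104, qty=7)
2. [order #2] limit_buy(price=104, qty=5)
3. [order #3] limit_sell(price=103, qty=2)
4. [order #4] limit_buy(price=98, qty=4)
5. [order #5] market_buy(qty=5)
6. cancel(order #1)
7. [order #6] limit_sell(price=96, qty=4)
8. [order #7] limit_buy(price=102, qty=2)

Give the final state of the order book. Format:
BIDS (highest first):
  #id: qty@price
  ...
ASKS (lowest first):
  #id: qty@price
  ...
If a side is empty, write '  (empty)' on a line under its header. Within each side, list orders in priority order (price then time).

After op 1 [order #1] limit_sell(price=104, qty=7): fills=none; bids=[-] asks=[#1:7@104]
After op 2 [order #2] limit_buy(price=104, qty=5): fills=#2x#1:5@104; bids=[-] asks=[#1:2@104]
After op 3 [order #3] limit_sell(price=103, qty=2): fills=none; bids=[-] asks=[#3:2@103 #1:2@104]
After op 4 [order #4] limit_buy(price=98, qty=4): fills=none; bids=[#4:4@98] asks=[#3:2@103 #1:2@104]
After op 5 [order #5] market_buy(qty=5): fills=#5x#3:2@103 #5x#1:2@104; bids=[#4:4@98] asks=[-]
After op 6 cancel(order #1): fills=none; bids=[#4:4@98] asks=[-]
After op 7 [order #6] limit_sell(price=96, qty=4): fills=#4x#6:4@98; bids=[-] asks=[-]
After op 8 [order #7] limit_buy(price=102, qty=2): fills=none; bids=[#7:2@102] asks=[-]

Answer: BIDS (highest first):
  #7: 2@102
ASKS (lowest first):
  (empty)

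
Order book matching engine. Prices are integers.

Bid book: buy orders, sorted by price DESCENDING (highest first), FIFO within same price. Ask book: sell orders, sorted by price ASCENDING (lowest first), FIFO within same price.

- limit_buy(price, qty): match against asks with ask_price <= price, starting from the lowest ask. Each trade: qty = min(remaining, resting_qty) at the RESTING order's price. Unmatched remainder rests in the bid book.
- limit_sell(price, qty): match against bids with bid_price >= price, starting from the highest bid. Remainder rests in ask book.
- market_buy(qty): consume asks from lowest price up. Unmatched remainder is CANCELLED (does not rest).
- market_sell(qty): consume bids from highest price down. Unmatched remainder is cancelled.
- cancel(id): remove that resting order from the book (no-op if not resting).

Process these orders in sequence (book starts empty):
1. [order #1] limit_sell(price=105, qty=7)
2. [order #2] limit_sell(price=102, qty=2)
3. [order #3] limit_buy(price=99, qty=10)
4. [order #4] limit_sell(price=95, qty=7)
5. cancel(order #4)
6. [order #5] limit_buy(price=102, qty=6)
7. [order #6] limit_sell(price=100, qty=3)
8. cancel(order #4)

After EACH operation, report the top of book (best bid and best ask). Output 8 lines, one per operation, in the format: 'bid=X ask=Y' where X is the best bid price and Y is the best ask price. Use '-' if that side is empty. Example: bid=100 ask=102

After op 1 [order #1] limit_sell(price=105, qty=7): fills=none; bids=[-] asks=[#1:7@105]
After op 2 [order #2] limit_sell(price=102, qty=2): fills=none; bids=[-] asks=[#2:2@102 #1:7@105]
After op 3 [order #3] limit_buy(price=99, qty=10): fills=none; bids=[#3:10@99] asks=[#2:2@102 #1:7@105]
After op 4 [order #4] limit_sell(price=95, qty=7): fills=#3x#4:7@99; bids=[#3:3@99] asks=[#2:2@102 #1:7@105]
After op 5 cancel(order #4): fills=none; bids=[#3:3@99] asks=[#2:2@102 #1:7@105]
After op 6 [order #5] limit_buy(price=102, qty=6): fills=#5x#2:2@102; bids=[#5:4@102 #3:3@99] asks=[#1:7@105]
After op 7 [order #6] limit_sell(price=100, qty=3): fills=#5x#6:3@102; bids=[#5:1@102 #3:3@99] asks=[#1:7@105]
After op 8 cancel(order #4): fills=none; bids=[#5:1@102 #3:3@99] asks=[#1:7@105]

Answer: bid=- ask=105
bid=- ask=102
bid=99 ask=102
bid=99 ask=102
bid=99 ask=102
bid=102 ask=105
bid=102 ask=105
bid=102 ask=105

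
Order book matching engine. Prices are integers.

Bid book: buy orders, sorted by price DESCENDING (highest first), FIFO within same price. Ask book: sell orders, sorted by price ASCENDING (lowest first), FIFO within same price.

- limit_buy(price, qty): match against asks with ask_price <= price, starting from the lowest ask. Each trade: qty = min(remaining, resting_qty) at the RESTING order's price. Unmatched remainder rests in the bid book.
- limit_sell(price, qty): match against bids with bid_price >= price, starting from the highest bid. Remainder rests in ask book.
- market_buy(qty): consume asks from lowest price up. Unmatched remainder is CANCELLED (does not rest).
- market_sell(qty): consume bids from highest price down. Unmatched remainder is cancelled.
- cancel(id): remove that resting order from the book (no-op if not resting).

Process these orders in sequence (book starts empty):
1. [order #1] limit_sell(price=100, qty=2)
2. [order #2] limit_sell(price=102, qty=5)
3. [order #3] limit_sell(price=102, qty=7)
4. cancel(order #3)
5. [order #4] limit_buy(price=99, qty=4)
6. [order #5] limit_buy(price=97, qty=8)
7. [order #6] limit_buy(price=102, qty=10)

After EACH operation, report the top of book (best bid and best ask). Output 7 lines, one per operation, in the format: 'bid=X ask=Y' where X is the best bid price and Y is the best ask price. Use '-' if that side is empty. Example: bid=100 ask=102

Answer: bid=- ask=100
bid=- ask=100
bid=- ask=100
bid=- ask=100
bid=99 ask=100
bid=99 ask=100
bid=102 ask=-

Derivation:
After op 1 [order #1] limit_sell(price=100, qty=2): fills=none; bids=[-] asks=[#1:2@100]
After op 2 [order #2] limit_sell(price=102, qty=5): fills=none; bids=[-] asks=[#1:2@100 #2:5@102]
After op 3 [order #3] limit_sell(price=102, qty=7): fills=none; bids=[-] asks=[#1:2@100 #2:5@102 #3:7@102]
After op 4 cancel(order #3): fills=none; bids=[-] asks=[#1:2@100 #2:5@102]
After op 5 [order #4] limit_buy(price=99, qty=4): fills=none; bids=[#4:4@99] asks=[#1:2@100 #2:5@102]
After op 6 [order #5] limit_buy(price=97, qty=8): fills=none; bids=[#4:4@99 #5:8@97] asks=[#1:2@100 #2:5@102]
After op 7 [order #6] limit_buy(price=102, qty=10): fills=#6x#1:2@100 #6x#2:5@102; bids=[#6:3@102 #4:4@99 #5:8@97] asks=[-]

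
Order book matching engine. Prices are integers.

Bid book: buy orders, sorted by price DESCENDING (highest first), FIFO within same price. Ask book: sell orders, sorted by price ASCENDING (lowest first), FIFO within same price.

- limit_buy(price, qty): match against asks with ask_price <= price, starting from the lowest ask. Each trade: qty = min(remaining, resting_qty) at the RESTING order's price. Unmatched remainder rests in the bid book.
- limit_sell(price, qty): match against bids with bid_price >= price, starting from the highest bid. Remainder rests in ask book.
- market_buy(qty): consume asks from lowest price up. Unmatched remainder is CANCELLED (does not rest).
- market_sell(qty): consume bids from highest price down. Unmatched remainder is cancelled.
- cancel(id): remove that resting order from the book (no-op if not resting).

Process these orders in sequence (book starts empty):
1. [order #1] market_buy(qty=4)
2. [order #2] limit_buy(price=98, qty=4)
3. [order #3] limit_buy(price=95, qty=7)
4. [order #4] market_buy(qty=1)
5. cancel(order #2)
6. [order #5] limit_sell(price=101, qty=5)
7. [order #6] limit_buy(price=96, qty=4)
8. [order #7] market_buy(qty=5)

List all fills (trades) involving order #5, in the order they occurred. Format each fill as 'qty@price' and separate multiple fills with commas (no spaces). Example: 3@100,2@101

Answer: 5@101

Derivation:
After op 1 [order #1] market_buy(qty=4): fills=none; bids=[-] asks=[-]
After op 2 [order #2] limit_buy(price=98, qty=4): fills=none; bids=[#2:4@98] asks=[-]
After op 3 [order #3] limit_buy(price=95, qty=7): fills=none; bids=[#2:4@98 #3:7@95] asks=[-]
After op 4 [order #4] market_buy(qty=1): fills=none; bids=[#2:4@98 #3:7@95] asks=[-]
After op 5 cancel(order #2): fills=none; bids=[#3:7@95] asks=[-]
After op 6 [order #5] limit_sell(price=101, qty=5): fills=none; bids=[#3:7@95] asks=[#5:5@101]
After op 7 [order #6] limit_buy(price=96, qty=4): fills=none; bids=[#6:4@96 #3:7@95] asks=[#5:5@101]
After op 8 [order #7] market_buy(qty=5): fills=#7x#5:5@101; bids=[#6:4@96 #3:7@95] asks=[-]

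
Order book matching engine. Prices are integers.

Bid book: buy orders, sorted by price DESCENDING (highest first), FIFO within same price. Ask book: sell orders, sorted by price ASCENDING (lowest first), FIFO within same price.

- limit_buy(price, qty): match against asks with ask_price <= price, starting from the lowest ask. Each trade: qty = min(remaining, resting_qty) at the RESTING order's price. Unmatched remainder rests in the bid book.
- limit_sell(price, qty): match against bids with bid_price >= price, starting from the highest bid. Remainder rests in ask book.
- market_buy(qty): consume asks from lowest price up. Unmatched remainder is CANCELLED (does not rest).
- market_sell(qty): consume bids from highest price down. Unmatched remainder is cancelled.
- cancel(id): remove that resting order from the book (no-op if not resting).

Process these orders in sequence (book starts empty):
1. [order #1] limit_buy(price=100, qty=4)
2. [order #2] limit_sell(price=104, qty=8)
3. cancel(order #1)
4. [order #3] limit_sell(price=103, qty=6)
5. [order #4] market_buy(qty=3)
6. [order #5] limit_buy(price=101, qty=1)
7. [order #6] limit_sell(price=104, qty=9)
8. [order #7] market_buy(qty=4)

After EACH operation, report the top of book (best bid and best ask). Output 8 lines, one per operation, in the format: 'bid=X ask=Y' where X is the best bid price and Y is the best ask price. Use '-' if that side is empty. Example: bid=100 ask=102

Answer: bid=100 ask=-
bid=100 ask=104
bid=- ask=104
bid=- ask=103
bid=- ask=103
bid=101 ask=103
bid=101 ask=103
bid=101 ask=104

Derivation:
After op 1 [order #1] limit_buy(price=100, qty=4): fills=none; bids=[#1:4@100] asks=[-]
After op 2 [order #2] limit_sell(price=104, qty=8): fills=none; bids=[#1:4@100] asks=[#2:8@104]
After op 3 cancel(order #1): fills=none; bids=[-] asks=[#2:8@104]
After op 4 [order #3] limit_sell(price=103, qty=6): fills=none; bids=[-] asks=[#3:6@103 #2:8@104]
After op 5 [order #4] market_buy(qty=3): fills=#4x#3:3@103; bids=[-] asks=[#3:3@103 #2:8@104]
After op 6 [order #5] limit_buy(price=101, qty=1): fills=none; bids=[#5:1@101] asks=[#3:3@103 #2:8@104]
After op 7 [order #6] limit_sell(price=104, qty=9): fills=none; bids=[#5:1@101] asks=[#3:3@103 #2:8@104 #6:9@104]
After op 8 [order #7] market_buy(qty=4): fills=#7x#3:3@103 #7x#2:1@104; bids=[#5:1@101] asks=[#2:7@104 #6:9@104]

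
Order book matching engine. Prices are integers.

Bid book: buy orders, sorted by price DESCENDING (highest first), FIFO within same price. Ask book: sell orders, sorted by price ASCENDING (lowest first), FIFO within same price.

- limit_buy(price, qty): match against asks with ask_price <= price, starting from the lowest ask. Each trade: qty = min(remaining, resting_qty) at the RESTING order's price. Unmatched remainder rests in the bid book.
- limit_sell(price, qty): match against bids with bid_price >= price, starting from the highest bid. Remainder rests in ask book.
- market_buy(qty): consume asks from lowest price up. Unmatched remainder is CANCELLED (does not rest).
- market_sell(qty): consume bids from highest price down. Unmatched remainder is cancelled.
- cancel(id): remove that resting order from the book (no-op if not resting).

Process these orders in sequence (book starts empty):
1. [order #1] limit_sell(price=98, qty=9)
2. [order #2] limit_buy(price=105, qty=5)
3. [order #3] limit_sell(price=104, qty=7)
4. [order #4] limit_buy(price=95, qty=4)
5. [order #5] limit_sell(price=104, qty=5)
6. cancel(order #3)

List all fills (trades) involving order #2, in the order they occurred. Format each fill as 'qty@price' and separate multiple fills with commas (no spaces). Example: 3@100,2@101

After op 1 [order #1] limit_sell(price=98, qty=9): fills=none; bids=[-] asks=[#1:9@98]
After op 2 [order #2] limit_buy(price=105, qty=5): fills=#2x#1:5@98; bids=[-] asks=[#1:4@98]
After op 3 [order #3] limit_sell(price=104, qty=7): fills=none; bids=[-] asks=[#1:4@98 #3:7@104]
After op 4 [order #4] limit_buy(price=95, qty=4): fills=none; bids=[#4:4@95] asks=[#1:4@98 #3:7@104]
After op 5 [order #5] limit_sell(price=104, qty=5): fills=none; bids=[#4:4@95] asks=[#1:4@98 #3:7@104 #5:5@104]
After op 6 cancel(order #3): fills=none; bids=[#4:4@95] asks=[#1:4@98 #5:5@104]

Answer: 5@98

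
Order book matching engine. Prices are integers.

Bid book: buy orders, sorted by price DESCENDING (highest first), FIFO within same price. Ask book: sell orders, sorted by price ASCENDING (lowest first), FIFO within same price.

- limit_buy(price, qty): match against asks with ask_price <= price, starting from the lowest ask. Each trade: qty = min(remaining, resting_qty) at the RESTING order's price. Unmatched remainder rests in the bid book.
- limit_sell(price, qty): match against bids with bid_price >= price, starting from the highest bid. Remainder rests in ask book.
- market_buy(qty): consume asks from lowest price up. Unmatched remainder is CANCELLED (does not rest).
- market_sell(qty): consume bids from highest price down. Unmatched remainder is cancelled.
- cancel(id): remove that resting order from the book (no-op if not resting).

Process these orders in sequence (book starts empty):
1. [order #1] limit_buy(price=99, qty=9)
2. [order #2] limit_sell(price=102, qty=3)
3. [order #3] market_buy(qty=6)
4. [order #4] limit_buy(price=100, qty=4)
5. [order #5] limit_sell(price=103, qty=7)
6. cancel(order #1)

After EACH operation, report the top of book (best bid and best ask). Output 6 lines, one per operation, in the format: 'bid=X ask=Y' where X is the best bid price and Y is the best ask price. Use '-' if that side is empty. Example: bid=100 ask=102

Answer: bid=99 ask=-
bid=99 ask=102
bid=99 ask=-
bid=100 ask=-
bid=100 ask=103
bid=100 ask=103

Derivation:
After op 1 [order #1] limit_buy(price=99, qty=9): fills=none; bids=[#1:9@99] asks=[-]
After op 2 [order #2] limit_sell(price=102, qty=3): fills=none; bids=[#1:9@99] asks=[#2:3@102]
After op 3 [order #3] market_buy(qty=6): fills=#3x#2:3@102; bids=[#1:9@99] asks=[-]
After op 4 [order #4] limit_buy(price=100, qty=4): fills=none; bids=[#4:4@100 #1:9@99] asks=[-]
After op 5 [order #5] limit_sell(price=103, qty=7): fills=none; bids=[#4:4@100 #1:9@99] asks=[#5:7@103]
After op 6 cancel(order #1): fills=none; bids=[#4:4@100] asks=[#5:7@103]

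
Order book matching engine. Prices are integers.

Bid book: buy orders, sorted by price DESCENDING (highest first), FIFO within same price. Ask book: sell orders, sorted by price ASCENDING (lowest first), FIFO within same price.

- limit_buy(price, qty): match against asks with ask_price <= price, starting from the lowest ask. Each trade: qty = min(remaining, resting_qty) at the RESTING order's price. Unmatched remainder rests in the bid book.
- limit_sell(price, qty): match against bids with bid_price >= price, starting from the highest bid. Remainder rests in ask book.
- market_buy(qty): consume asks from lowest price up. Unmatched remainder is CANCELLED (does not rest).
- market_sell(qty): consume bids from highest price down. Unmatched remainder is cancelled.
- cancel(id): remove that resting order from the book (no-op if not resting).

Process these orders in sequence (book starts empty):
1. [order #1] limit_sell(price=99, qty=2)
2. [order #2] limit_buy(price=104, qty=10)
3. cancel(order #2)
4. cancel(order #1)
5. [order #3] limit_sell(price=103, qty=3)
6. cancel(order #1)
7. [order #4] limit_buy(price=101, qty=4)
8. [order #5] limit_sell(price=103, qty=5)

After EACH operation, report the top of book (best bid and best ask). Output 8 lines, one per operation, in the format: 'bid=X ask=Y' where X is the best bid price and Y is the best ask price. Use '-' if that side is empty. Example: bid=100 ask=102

Answer: bid=- ask=99
bid=104 ask=-
bid=- ask=-
bid=- ask=-
bid=- ask=103
bid=- ask=103
bid=101 ask=103
bid=101 ask=103

Derivation:
After op 1 [order #1] limit_sell(price=99, qty=2): fills=none; bids=[-] asks=[#1:2@99]
After op 2 [order #2] limit_buy(price=104, qty=10): fills=#2x#1:2@99; bids=[#2:8@104] asks=[-]
After op 3 cancel(order #2): fills=none; bids=[-] asks=[-]
After op 4 cancel(order #1): fills=none; bids=[-] asks=[-]
After op 5 [order #3] limit_sell(price=103, qty=3): fills=none; bids=[-] asks=[#3:3@103]
After op 6 cancel(order #1): fills=none; bids=[-] asks=[#3:3@103]
After op 7 [order #4] limit_buy(price=101, qty=4): fills=none; bids=[#4:4@101] asks=[#3:3@103]
After op 8 [order #5] limit_sell(price=103, qty=5): fills=none; bids=[#4:4@101] asks=[#3:3@103 #5:5@103]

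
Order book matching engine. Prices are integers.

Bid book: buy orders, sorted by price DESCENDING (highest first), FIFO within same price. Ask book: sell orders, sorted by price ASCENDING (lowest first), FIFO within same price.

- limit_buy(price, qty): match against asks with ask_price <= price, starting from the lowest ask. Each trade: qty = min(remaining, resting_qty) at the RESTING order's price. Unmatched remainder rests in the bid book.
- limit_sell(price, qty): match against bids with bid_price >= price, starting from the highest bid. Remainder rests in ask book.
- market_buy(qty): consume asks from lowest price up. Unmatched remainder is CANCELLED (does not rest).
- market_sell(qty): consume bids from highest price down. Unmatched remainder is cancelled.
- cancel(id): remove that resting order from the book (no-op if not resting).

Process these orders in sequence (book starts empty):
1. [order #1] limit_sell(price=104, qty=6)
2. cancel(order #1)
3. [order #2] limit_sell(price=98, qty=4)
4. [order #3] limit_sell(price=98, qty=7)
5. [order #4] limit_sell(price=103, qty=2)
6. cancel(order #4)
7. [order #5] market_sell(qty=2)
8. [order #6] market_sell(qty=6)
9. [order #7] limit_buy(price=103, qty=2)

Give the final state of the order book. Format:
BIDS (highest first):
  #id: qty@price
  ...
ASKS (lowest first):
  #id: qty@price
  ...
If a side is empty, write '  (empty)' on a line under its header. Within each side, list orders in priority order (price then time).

After op 1 [order #1] limit_sell(price=104, qty=6): fills=none; bids=[-] asks=[#1:6@104]
After op 2 cancel(order #1): fills=none; bids=[-] asks=[-]
After op 3 [order #2] limit_sell(price=98, qty=4): fills=none; bids=[-] asks=[#2:4@98]
After op 4 [order #3] limit_sell(price=98, qty=7): fills=none; bids=[-] asks=[#2:4@98 #3:7@98]
After op 5 [order #4] limit_sell(price=103, qty=2): fills=none; bids=[-] asks=[#2:4@98 #3:7@98 #4:2@103]
After op 6 cancel(order #4): fills=none; bids=[-] asks=[#2:4@98 #3:7@98]
After op 7 [order #5] market_sell(qty=2): fills=none; bids=[-] asks=[#2:4@98 #3:7@98]
After op 8 [order #6] market_sell(qty=6): fills=none; bids=[-] asks=[#2:4@98 #3:7@98]
After op 9 [order #7] limit_buy(price=103, qty=2): fills=#7x#2:2@98; bids=[-] asks=[#2:2@98 #3:7@98]

Answer: BIDS (highest first):
  (empty)
ASKS (lowest first):
  #2: 2@98
  #3: 7@98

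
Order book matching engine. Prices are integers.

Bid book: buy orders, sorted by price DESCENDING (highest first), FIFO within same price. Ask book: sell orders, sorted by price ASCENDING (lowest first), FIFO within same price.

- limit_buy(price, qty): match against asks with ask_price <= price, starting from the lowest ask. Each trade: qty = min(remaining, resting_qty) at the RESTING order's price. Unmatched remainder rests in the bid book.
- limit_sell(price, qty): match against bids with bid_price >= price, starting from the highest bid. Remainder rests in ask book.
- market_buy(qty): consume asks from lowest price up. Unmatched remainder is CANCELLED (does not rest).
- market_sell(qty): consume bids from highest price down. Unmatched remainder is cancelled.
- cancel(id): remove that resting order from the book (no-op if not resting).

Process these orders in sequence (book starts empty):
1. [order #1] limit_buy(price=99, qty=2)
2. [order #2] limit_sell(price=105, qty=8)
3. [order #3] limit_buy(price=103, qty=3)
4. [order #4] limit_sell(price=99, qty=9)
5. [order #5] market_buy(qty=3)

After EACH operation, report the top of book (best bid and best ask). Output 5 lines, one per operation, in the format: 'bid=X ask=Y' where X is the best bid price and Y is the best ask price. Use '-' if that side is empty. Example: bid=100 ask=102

Answer: bid=99 ask=-
bid=99 ask=105
bid=103 ask=105
bid=- ask=99
bid=- ask=99

Derivation:
After op 1 [order #1] limit_buy(price=99, qty=2): fills=none; bids=[#1:2@99] asks=[-]
After op 2 [order #2] limit_sell(price=105, qty=8): fills=none; bids=[#1:2@99] asks=[#2:8@105]
After op 3 [order #3] limit_buy(price=103, qty=3): fills=none; bids=[#3:3@103 #1:2@99] asks=[#2:8@105]
After op 4 [order #4] limit_sell(price=99, qty=9): fills=#3x#4:3@103 #1x#4:2@99; bids=[-] asks=[#4:4@99 #2:8@105]
After op 5 [order #5] market_buy(qty=3): fills=#5x#4:3@99; bids=[-] asks=[#4:1@99 #2:8@105]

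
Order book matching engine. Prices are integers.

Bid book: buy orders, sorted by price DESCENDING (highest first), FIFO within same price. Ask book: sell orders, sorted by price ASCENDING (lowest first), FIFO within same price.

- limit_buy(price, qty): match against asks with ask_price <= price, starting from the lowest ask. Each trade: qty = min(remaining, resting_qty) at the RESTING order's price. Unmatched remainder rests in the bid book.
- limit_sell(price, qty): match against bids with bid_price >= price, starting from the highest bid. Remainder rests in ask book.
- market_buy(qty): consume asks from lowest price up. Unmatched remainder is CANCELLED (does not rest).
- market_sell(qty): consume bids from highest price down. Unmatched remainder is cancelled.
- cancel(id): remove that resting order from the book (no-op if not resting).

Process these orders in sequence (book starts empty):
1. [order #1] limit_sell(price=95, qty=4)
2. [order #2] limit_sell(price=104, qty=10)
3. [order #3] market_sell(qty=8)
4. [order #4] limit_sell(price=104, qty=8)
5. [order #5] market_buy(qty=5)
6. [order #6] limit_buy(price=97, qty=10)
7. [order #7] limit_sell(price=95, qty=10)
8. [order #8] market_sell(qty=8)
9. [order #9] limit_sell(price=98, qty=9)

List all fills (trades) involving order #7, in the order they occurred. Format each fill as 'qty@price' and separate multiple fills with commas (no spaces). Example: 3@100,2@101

Answer: 10@97

Derivation:
After op 1 [order #1] limit_sell(price=95, qty=4): fills=none; bids=[-] asks=[#1:4@95]
After op 2 [order #2] limit_sell(price=104, qty=10): fills=none; bids=[-] asks=[#1:4@95 #2:10@104]
After op 3 [order #3] market_sell(qty=8): fills=none; bids=[-] asks=[#1:4@95 #2:10@104]
After op 4 [order #4] limit_sell(price=104, qty=8): fills=none; bids=[-] asks=[#1:4@95 #2:10@104 #4:8@104]
After op 5 [order #5] market_buy(qty=5): fills=#5x#1:4@95 #5x#2:1@104; bids=[-] asks=[#2:9@104 #4:8@104]
After op 6 [order #6] limit_buy(price=97, qty=10): fills=none; bids=[#6:10@97] asks=[#2:9@104 #4:8@104]
After op 7 [order #7] limit_sell(price=95, qty=10): fills=#6x#7:10@97; bids=[-] asks=[#2:9@104 #4:8@104]
After op 8 [order #8] market_sell(qty=8): fills=none; bids=[-] asks=[#2:9@104 #4:8@104]
After op 9 [order #9] limit_sell(price=98, qty=9): fills=none; bids=[-] asks=[#9:9@98 #2:9@104 #4:8@104]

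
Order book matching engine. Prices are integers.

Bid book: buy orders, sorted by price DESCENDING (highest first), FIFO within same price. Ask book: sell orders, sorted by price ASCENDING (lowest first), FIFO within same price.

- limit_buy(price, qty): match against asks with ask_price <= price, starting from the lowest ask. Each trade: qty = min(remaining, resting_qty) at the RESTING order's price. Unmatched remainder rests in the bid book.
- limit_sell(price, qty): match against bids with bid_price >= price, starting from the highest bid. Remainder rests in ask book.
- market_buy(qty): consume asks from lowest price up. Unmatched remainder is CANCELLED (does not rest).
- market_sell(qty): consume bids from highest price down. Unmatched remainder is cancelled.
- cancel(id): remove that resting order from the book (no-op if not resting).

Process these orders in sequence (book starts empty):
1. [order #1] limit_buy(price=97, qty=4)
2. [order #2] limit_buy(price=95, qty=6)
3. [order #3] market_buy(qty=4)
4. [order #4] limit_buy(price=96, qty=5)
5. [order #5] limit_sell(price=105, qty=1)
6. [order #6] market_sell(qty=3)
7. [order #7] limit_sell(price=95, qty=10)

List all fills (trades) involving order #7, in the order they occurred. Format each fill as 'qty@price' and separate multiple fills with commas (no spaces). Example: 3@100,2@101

After op 1 [order #1] limit_buy(price=97, qty=4): fills=none; bids=[#1:4@97] asks=[-]
After op 2 [order #2] limit_buy(price=95, qty=6): fills=none; bids=[#1:4@97 #2:6@95] asks=[-]
After op 3 [order #3] market_buy(qty=4): fills=none; bids=[#1:4@97 #2:6@95] asks=[-]
After op 4 [order #4] limit_buy(price=96, qty=5): fills=none; bids=[#1:4@97 #4:5@96 #2:6@95] asks=[-]
After op 5 [order #5] limit_sell(price=105, qty=1): fills=none; bids=[#1:4@97 #4:5@96 #2:6@95] asks=[#5:1@105]
After op 6 [order #6] market_sell(qty=3): fills=#1x#6:3@97; bids=[#1:1@97 #4:5@96 #2:6@95] asks=[#5:1@105]
After op 7 [order #7] limit_sell(price=95, qty=10): fills=#1x#7:1@97 #4x#7:5@96 #2x#7:4@95; bids=[#2:2@95] asks=[#5:1@105]

Answer: 1@97,5@96,4@95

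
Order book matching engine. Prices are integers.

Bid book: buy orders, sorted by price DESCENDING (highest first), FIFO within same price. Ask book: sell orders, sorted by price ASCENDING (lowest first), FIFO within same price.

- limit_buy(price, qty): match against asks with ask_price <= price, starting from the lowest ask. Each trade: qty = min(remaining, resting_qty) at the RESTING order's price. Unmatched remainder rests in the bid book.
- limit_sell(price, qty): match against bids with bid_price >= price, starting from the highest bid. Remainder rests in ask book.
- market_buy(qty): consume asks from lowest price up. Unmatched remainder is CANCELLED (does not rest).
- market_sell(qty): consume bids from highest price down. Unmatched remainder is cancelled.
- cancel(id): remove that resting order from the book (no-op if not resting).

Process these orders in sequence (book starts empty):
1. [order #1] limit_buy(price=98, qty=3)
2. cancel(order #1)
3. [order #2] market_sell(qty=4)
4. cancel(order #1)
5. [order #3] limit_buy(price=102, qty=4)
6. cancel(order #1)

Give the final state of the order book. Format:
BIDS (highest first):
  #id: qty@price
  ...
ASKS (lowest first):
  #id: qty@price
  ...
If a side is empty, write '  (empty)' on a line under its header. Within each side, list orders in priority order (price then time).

Answer: BIDS (highest first):
  #3: 4@102
ASKS (lowest first):
  (empty)

Derivation:
After op 1 [order #1] limit_buy(price=98, qty=3): fills=none; bids=[#1:3@98] asks=[-]
After op 2 cancel(order #1): fills=none; bids=[-] asks=[-]
After op 3 [order #2] market_sell(qty=4): fills=none; bids=[-] asks=[-]
After op 4 cancel(order #1): fills=none; bids=[-] asks=[-]
After op 5 [order #3] limit_buy(price=102, qty=4): fills=none; bids=[#3:4@102] asks=[-]
After op 6 cancel(order #1): fills=none; bids=[#3:4@102] asks=[-]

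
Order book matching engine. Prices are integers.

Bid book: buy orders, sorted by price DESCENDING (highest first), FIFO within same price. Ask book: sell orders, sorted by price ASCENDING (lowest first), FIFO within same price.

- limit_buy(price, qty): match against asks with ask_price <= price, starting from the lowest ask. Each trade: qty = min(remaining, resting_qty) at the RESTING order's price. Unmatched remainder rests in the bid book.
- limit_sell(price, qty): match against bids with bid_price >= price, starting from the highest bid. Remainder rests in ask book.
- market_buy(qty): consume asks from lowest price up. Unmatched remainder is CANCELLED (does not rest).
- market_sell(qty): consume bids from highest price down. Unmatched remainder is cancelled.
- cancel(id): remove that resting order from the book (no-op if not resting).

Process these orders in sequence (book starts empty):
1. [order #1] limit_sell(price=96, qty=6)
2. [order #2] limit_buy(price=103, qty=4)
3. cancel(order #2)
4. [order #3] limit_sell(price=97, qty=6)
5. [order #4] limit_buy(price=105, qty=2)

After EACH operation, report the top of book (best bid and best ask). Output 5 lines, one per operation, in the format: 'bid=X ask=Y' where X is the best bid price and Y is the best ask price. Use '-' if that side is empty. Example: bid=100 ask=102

After op 1 [order #1] limit_sell(price=96, qty=6): fills=none; bids=[-] asks=[#1:6@96]
After op 2 [order #2] limit_buy(price=103, qty=4): fills=#2x#1:4@96; bids=[-] asks=[#1:2@96]
After op 3 cancel(order #2): fills=none; bids=[-] asks=[#1:2@96]
After op 4 [order #3] limit_sell(price=97, qty=6): fills=none; bids=[-] asks=[#1:2@96 #3:6@97]
After op 5 [order #4] limit_buy(price=105, qty=2): fills=#4x#1:2@96; bids=[-] asks=[#3:6@97]

Answer: bid=- ask=96
bid=- ask=96
bid=- ask=96
bid=- ask=96
bid=- ask=97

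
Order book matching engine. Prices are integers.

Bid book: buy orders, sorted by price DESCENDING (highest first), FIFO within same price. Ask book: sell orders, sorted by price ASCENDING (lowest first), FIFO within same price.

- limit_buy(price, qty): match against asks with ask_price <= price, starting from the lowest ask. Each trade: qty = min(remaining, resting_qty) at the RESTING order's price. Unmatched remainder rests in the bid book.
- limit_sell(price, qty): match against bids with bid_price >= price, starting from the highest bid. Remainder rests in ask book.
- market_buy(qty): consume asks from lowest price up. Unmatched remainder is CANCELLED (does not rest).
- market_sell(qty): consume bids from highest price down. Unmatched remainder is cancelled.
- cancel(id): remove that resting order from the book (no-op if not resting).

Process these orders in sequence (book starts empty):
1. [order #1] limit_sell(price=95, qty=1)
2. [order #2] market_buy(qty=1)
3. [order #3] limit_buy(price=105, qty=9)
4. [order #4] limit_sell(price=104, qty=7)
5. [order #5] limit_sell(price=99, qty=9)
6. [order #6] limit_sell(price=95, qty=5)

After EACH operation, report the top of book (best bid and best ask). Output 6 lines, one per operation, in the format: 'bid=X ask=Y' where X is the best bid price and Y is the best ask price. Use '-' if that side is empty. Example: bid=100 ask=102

Answer: bid=- ask=95
bid=- ask=-
bid=105 ask=-
bid=105 ask=-
bid=- ask=99
bid=- ask=95

Derivation:
After op 1 [order #1] limit_sell(price=95, qty=1): fills=none; bids=[-] asks=[#1:1@95]
After op 2 [order #2] market_buy(qty=1): fills=#2x#1:1@95; bids=[-] asks=[-]
After op 3 [order #3] limit_buy(price=105, qty=9): fills=none; bids=[#3:9@105] asks=[-]
After op 4 [order #4] limit_sell(price=104, qty=7): fills=#3x#4:7@105; bids=[#3:2@105] asks=[-]
After op 5 [order #5] limit_sell(price=99, qty=9): fills=#3x#5:2@105; bids=[-] asks=[#5:7@99]
After op 6 [order #6] limit_sell(price=95, qty=5): fills=none; bids=[-] asks=[#6:5@95 #5:7@99]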